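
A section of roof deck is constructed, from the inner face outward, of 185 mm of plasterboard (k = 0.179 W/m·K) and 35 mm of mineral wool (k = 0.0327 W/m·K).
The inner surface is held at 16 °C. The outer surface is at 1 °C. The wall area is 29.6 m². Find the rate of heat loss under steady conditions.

Q ≈ 211 W

Treating each layer as a thermal resistance in series:
R_plasterboard = L/(kA) = 0.185/(0.179×29.6) = 0.03492 K/W
R_mineral wool = L/(kA) = 0.035/(0.0327×29.6) = 0.03616 K/W
R_total = 0.07108 K/W
Q = ΔT / R_total = 15 / 0.07108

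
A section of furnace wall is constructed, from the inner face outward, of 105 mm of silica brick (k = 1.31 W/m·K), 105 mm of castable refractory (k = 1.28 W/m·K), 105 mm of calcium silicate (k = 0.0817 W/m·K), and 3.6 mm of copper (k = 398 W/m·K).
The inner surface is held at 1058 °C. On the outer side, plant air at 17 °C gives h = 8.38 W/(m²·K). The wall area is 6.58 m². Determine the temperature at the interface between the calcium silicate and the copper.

Series thermal resistances:
R_silica brick = L/(kA) = 0.105/(1.31×6.58) = 0.01218 K/W
R_castable refractory = L/(kA) = 0.105/(1.28×6.58) = 0.01247 K/W
R_calcium silicate = L/(kA) = 0.105/(0.0817×6.58) = 0.1953 K/W
R_copper = L/(kA) = 0.0036/(398×6.58) = 1.375×10^-6 K/W
R_outer film = 1/(h_o·A) = 1/(8.38×6.58) = 0.01814 K/W
R_total = 0.2381 K/W;  Q = ΔT/R_total = 1041/0.2381 = 4372 W
T_interface = T_inner − Q·ΣR(inner→interface) = 1058 − 4370×0.22

T ≈ 96.3 °C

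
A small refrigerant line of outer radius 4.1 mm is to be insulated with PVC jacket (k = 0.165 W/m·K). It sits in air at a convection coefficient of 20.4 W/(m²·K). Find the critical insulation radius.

r_cr ≈ 8.09 mm

For a cylinder r_cr = k/h = 0.165/20.4
r_cr = 8.09 mm; since the bare radius (4.1 mm) is below r_cr, adding a thin layer of insulation will *increase* heat loss.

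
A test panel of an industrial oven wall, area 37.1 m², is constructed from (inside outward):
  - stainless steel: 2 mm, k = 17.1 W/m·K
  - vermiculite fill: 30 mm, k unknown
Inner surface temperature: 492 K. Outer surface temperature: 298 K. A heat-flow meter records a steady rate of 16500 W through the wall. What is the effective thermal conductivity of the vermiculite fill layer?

Treating each layer as a thermal resistance in series:
R_stainless steel = L/(kA) = 0.002/(17.1×37.1) = 3.153×10^-6 K/W
Sum of known resistances R_other = 3.153×10^-6 K/W
Total R = ΔT/Q = 194/16500 = 0.01176 K/W
R_vermiculite fill = R_total − R_other = 0.01175 K/W
k = L/(R·A) = 0.03/(0.01175×37.1)

k ≈ 0.0688 W/(m·K)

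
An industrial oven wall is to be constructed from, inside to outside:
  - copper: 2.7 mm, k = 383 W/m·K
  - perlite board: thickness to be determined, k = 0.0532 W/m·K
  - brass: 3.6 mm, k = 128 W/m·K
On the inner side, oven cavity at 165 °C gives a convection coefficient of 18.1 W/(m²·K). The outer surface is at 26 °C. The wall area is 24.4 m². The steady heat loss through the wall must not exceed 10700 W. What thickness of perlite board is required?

L ≈ 13.9 mm

Thermal resistances in series:
R_inner film = 1/(h_i·A) = 1/(18.1×24.4) = 0.002264 K/W
R_copper = L/(kA) = 0.0027/(383×24.4) = 2.889×10^-7 K/W
R_brass = L/(kA) = 0.0036/(128×24.4) = 1.153×10^-6 K/W
Sum of the known resistances R_other = 0.002266 K/W
Required total resistance R_tot = ΔT/Q_allow = 139/10700 = 0.01299 K/W
R_perlite board = R_tot − R_other = 0.01072 K/W
L = R·k·A = 0.01072×0.0532×24.4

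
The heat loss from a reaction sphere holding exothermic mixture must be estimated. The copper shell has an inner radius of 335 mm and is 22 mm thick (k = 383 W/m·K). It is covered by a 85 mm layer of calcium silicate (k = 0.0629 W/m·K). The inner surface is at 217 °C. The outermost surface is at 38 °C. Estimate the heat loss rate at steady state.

Q ≈ 263 W

Spherical conduction: R = (1/r_in − 1/r_out)/(4πk) per layer; series-sum.
R_copper shell = (1/0.335 − 1/0.357)/(4π×383) = 3.822×10^-5 K/W
R_calcium silicate = (1/0.357 − 1/0.442)/(4π×0.0629) = 0.6815 K/W
R_total = 0.6815 K/W
Q = ΔT/R_total = 179/0.6815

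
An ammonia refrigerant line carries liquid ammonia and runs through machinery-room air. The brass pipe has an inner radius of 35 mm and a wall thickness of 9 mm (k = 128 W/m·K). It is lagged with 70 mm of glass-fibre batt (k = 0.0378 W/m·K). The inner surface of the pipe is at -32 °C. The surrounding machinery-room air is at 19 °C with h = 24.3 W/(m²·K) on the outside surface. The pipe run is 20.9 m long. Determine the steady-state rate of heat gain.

Cylindrical conduction, so R = ln(r₂/r₁)/(2πkL) per layer, in series:
R_brass pipe wall = ln(44/35)/(2π×128×20.9) = 1.361×10^-5 K/W
R_glass-fibre batt = ln(114/44)/(2π×0.0378×20.9) = 0.1918 K/W
R_outer film = 1/(h_o·2πr_oL) = 1/(24.3×2π×0.114×20.9) = 0.002749 K/W
R_total = 0.1946 K/W
Q = ΔT/R_total = 51/0.1946

Q ≈ 262 W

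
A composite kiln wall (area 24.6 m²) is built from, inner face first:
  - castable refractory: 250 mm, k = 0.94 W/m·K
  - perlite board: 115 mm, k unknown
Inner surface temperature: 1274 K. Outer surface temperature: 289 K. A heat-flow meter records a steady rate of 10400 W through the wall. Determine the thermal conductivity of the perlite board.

Series thermal resistances:
R_castable refractory = L/(kA) = 0.25/(0.94×24.6) = 0.01081 K/W
Sum of known resistances R_other = 0.01081 K/W
Total R = ΔT/Q = 985/10400 = 0.09471 K/W
R_perlite board = R_total − R_other = 0.0839 K/W
k = L/(R·A) = 0.115/(0.0839×24.6)

k ≈ 0.0557 W/(m·K)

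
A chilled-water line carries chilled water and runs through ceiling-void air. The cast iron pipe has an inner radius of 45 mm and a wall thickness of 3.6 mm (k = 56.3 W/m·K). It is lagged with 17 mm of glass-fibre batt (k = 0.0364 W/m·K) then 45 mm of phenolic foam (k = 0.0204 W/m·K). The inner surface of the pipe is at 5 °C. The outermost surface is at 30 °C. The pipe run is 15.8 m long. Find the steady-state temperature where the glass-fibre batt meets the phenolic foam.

Radial resistances (cylindrical: R_cond = ln(r_o/r_i)/(2πkL), R_conv = 1/(h·2πrL)):
R_cast iron pipe wall = ln(48.6/45)/(2π×56.3×15.8) = 1.377×10^-5 K/W
R_glass-fibre batt = ln(65.6/48.6)/(2π×0.0364×15.8) = 0.08301 K/W
R_phenolic foam = ln(110.6/65.6)/(2π×0.0204×15.8) = 0.2579 K/W
R_total = 0.3409 K/W
Q = ΔT/R_total = 25/0.3409
Q = 73.3 W
T_interface = T_inner + Q·ΣR(inner→interface) = 5 + 73.3×0.08302

T ≈ 11.1 °C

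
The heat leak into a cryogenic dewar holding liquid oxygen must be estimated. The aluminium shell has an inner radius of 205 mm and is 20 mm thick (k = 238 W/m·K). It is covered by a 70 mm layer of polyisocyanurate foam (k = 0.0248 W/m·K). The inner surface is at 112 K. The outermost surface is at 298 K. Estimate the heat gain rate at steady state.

Q ≈ 55 W

Radial (spherical) resistances in series:
R_aluminium shell = (1/0.205 − 1/0.225)/(4π×238) = 1.45×10^-4 K/W
R_polyisocyanurate foam = (1/0.225 − 1/0.295)/(4π×0.0248) = 3.384 K/W
R_total = 3.384 K/W
Q = ΔT/R_total = 186/3.384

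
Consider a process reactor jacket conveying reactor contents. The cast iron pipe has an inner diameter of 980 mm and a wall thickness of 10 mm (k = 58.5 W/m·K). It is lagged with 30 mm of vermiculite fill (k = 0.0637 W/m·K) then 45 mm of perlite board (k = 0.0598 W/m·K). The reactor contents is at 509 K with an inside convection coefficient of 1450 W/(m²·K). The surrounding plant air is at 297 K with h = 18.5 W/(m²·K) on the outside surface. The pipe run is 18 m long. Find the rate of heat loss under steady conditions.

Q ≈ 10100 W

Per-layer cylindrical resistances, series-summed:
R_inner film = 1/(h_i·2πr₁L) = 1/(1450×2π×0.49×18) = 1.244×10^-5 K/W
R_cast iron pipe wall = ln(500/490)/(2π×58.5×18) = 3.054×10^-6 K/W
R_vermiculite fill = ln(530/500)/(2π×0.0637×18) = 0.008088 K/W
R_perlite board = ln(575/530)/(2π×0.0598×18) = 0.01205 K/W
R_outer film = 1/(h_o·2πr_oL) = 1/(18.5×2π×0.575×18) = 8.312×10^-4 K/W
R_total = 0.02098 K/W
Q = ΔT/R_total = 212/0.02098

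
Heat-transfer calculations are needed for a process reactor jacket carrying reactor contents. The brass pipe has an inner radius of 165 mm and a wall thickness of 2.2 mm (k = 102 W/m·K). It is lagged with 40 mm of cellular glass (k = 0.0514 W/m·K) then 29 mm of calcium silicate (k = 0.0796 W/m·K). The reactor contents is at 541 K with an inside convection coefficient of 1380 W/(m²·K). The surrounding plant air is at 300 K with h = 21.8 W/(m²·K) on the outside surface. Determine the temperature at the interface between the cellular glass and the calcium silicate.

For a radial system each layer contributes R = ln(r_out/r_in)/(2πkL); films add R = 1/(hA).
R_inner film = 1/(h_i·2πr₁L) = 1/(1380×2π×0.165×1) = 6.99×10^-4 K/W
R_brass pipe wall = ln(167.2/165)/(2π×102×1) = 2.067×10^-5 K/W
R_cellular glass = ln(207.2/167.2)/(2π×0.0514×1) = 0.6642 K/W
R_calcium silicate = ln(236.2/207.2)/(2π×0.0796×1) = 0.2619 K/W
R_outer film = 1/(h_o·2πr_oL) = 1/(21.8×2π×0.2362×1) = 0.03091 K/W
R_total = 0.9577 K/W
Q = ΔT/R_total = 241/0.9577
Q = 252 W/m
T_interface = T_inner − Q·ΣR(inner→interface) = 541 − 252×0.6649

T ≈ 374 K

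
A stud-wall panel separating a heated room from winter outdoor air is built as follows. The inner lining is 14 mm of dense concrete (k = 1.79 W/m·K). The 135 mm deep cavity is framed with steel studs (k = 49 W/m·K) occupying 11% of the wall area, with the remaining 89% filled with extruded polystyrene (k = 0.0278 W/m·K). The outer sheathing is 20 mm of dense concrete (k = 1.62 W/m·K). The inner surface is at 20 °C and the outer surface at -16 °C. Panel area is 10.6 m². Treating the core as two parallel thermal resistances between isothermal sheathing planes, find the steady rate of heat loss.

Sheathing layers in series; stud and cavity paths in parallel between them.
R_inner = 0.014/(1.79×10.6) = 7.379×10^-4 K/W
R_stud  = 0.135/(49×0.11×10.6) = 0.002363 K/W
R_cav   = 0.135/(0.0278×0.89×10.6) = 0.5147 K/W
1/R_core = 1/R_stud + 1/R_cav → R_core = 0.002352 K/W
R_outer = 0.02/(1.62×10.6) = 0.001165 K/W
R_total = 0.004255 K/W
Q = ΔT/R_total = 36/0.004255

Q ≈ 8460 W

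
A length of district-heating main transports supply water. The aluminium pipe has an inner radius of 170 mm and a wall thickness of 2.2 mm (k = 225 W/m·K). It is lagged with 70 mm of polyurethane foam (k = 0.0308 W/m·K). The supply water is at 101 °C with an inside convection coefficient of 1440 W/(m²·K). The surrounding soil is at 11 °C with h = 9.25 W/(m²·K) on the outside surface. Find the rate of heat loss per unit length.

For a radial system each layer contributes R = ln(r_out/r_in)/(2πkL); films add R = 1/(hA).
R_inner film = 1/(h_i·2πr₁L) = 1/(1440×2π×0.17×1) = 6.501×10^-4 K/W
R_aluminium pipe wall = ln(172.2/170)/(2π×225×1) = 9.095×10^-6 K/W
R_polyurethane foam = ln(242.2/172.2)/(2π×0.0308×1) = 1.763 K/W
R_outer film = 1/(h_o·2πr_oL) = 1/(9.25×2π×0.2422×1) = 0.07104 K/W
R_total = 1.834 K/W
Q = ΔT/R_total = 90/1.834

q′ ≈ 49.1 W/m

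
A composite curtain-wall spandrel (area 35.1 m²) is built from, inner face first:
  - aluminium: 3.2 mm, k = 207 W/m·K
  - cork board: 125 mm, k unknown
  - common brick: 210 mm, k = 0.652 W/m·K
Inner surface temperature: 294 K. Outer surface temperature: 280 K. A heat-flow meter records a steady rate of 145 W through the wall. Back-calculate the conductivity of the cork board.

k ≈ 0.0408 W/(m·K)

Thermal resistances in series:
R_aluminium = L/(kA) = 0.0032/(207×35.1) = 4.404×10^-7 K/W
R_common brick = L/(kA) = 0.21/(0.652×35.1) = 0.009176 K/W
Sum of known resistances R_other = 0.009177 K/W
Total R = ΔT/Q = 14/145 = 0.09655 K/W
R_cork board = R_total − R_other = 0.08738 K/W
k = L/(R·A) = 0.125/(0.08738×35.1)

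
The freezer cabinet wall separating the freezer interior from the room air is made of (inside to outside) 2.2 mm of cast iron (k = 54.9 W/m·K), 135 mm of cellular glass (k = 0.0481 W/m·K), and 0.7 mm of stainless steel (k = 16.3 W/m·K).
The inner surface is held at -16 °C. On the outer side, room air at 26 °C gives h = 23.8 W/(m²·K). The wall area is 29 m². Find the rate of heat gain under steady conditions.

Q ≈ 428 W

Using the resistance-network approach (series):
R_cast iron = L/(kA) = 0.0022/(54.9×29) = 1.382×10^-6 K/W
R_cellular glass = L/(kA) = 0.135/(0.0481×29) = 0.09678 K/W
R_stainless steel = L/(kA) = 0.0007/(16.3×29) = 1.481×10^-6 K/W
R_outer film = 1/(h_o·A) = 1/(23.8×29) = 0.001449 K/W
R_total = 0.09823 K/W
Q = ΔT / R_total = 42 / 0.09823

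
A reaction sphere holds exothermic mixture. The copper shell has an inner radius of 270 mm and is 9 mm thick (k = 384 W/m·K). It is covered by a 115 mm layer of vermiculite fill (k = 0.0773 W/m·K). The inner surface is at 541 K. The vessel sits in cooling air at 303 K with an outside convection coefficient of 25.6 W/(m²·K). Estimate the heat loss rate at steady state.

Q ≈ 217 W

Spherical conduction: R = (1/r_in − 1/r_out)/(4πk) per layer; series-sum.
R_copper shell = (1/0.27 − 1/0.279)/(4π×384) = 2.476×10^-5 K/W
R_vermiculite fill = (1/0.279 − 1/0.394)/(4π×0.0773) = 1.077 K/W
R_outer film = 1/(h·4πr_o²) = 1/(25.6×4π×0.394²) = 0.02002 K/W
R_total = 1.097 K/W
Q = ΔT/R_total = 238/1.097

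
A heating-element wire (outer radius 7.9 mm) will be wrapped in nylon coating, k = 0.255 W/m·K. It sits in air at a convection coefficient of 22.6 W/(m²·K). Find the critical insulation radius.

For a cylinder r_cr = k/h = 0.255/22.6
r_cr = 11.3 mm; since the bare radius (7.9 mm) is below r_cr, adding a thin layer of insulation will *increase* heat loss.

r_cr ≈ 11.3 mm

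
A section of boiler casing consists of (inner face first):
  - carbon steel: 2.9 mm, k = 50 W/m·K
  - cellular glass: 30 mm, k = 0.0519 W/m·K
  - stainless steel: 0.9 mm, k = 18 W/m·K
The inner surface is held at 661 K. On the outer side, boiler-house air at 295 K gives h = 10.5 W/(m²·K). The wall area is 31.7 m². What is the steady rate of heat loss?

Series thermal resistances:
R_carbon steel = L/(kA) = 0.0029/(50×31.7) = 1.83×10^-6 K/W
R_cellular glass = L/(kA) = 0.03/(0.0519×31.7) = 0.01823 K/W
R_stainless steel = L/(kA) = 0.0009/(18×31.7) = 1.577×10^-6 K/W
R_outer film = 1/(h_o·A) = 1/(10.5×31.7) = 0.003004 K/W
R_total = 0.02124 K/W
Q = ΔT / R_total = 366 / 0.02124

Q ≈ 17200 W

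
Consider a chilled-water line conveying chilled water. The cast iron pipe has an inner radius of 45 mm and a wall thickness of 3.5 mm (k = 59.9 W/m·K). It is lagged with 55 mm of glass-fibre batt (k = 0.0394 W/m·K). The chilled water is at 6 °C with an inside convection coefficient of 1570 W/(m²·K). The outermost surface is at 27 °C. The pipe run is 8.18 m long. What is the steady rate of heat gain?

Q ≈ 56.1 W

For a radial system each layer contributes R = ln(r_out/r_in)/(2πkL); films add R = 1/(hA).
R_inner film = 1/(h_i·2πr₁L) = 1/(1570×2π×0.045×8.18) = 2.754×10^-4 K/W
R_cast iron pipe wall = ln(48.5/45)/(2π×59.9×8.18) = 2.433×10^-5 K/W
R_glass-fibre batt = ln(103.5/48.5)/(2π×0.0394×8.18) = 0.3743 K/W
R_total = 0.3746 K/W
Q = ΔT/R_total = 21/0.3746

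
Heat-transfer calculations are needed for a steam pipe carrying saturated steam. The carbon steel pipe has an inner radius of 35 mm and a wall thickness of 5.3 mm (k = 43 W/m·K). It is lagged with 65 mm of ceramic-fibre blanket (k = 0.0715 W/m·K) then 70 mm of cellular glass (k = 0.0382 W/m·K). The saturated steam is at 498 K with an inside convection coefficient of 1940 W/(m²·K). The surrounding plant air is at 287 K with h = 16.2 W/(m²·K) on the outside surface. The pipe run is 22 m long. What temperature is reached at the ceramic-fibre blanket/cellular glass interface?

For a radial system each layer contributes R = ln(r_out/r_in)/(2πkL); films add R = 1/(hA).
R_inner film = 1/(h_i·2πr₁L) = 1/(1940×2π×0.035×22) = 1.065×10^-4 K/W
R_carbon steel pipe wall = ln(40.3/35)/(2π×43×22) = 2.372×10^-5 K/W
R_ceramic-fibre blanket = ln(105.3/40.3)/(2π×0.0715×22) = 0.09718 K/W
R_cellular glass = ln(175.3/105.3)/(2π×0.0382×22) = 0.09652 K/W
R_outer film = 1/(h_o·2πr_oL) = 1/(16.2×2π×0.1753×22) = 0.002547 K/W
R_total = 0.1964 K/W
Q = ΔT/R_total = 211/0.1964
Q = 1070 W
T_interface = T_inner − Q·ΣR(inner→interface) = 498 − 1070×0.09731

T ≈ 393 K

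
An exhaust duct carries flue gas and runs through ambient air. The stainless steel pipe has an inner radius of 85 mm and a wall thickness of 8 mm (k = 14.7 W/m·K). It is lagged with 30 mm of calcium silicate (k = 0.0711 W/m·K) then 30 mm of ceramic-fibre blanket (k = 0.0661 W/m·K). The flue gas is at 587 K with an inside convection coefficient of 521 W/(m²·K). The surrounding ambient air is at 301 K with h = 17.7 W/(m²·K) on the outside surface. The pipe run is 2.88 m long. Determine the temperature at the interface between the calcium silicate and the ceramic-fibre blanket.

For a radial system each layer contributes R = ln(r_out/r_in)/(2πkL); films add R = 1/(hA).
R_inner film = 1/(h_i·2πr₁L) = 1/(521×2π×0.085×2.88) = 0.001248 K/W
R_stainless steel pipe wall = ln(93/85)/(2π×14.7×2.88) = 3.381×10^-4 K/W
R_calcium silicate = ln(123/93)/(2π×0.0711×2.88) = 0.2173 K/W
R_ceramic-fibre blanket = ln(153/123)/(2π×0.0661×2.88) = 0.1825 K/W
R_outer film = 1/(h_o·2πr_oL) = 1/(17.7×2π×0.153×2.88) = 0.02041 K/W
R_total = 0.4218 K/W
Q = ΔT/R_total = 286/0.4218
Q = 678 W
T_interface = T_inner − Q·ΣR(inner→interface) = 587 − 678×0.2189

T ≈ 439 K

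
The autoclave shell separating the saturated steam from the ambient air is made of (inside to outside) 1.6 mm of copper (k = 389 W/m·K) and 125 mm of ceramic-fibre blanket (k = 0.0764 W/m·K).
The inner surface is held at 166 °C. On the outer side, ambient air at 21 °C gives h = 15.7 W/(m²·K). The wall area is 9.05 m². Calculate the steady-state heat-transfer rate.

Thermal resistances in series:
R_copper = L/(kA) = 0.0016/(389×9.05) = 4.545×10^-7 K/W
R_ceramic-fibre blanket = L/(kA) = 0.125/(0.0764×9.05) = 0.1808 K/W
R_outer film = 1/(h_o·A) = 1/(15.7×9.05) = 0.007038 K/W
R_total = 0.1878 K/W
Q = ΔT / R_total = 145 / 0.1878

Q ≈ 772 W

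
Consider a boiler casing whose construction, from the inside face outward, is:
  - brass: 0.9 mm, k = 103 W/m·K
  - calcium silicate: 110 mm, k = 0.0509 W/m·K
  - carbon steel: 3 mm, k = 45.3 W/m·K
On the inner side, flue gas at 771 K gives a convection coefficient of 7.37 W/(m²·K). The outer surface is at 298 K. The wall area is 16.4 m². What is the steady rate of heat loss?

Q ≈ 3380 W

Model the wall as resistances in series:
R_inner film = 1/(h_i·A) = 1/(7.37×16.4) = 0.008273 K/W
R_brass = L/(kA) = 0.0009/(103×16.4) = 5.328×10^-7 K/W
R_calcium silicate = L/(kA) = 0.11/(0.0509×16.4) = 0.1318 K/W
R_carbon steel = L/(kA) = 0.003/(45.3×16.4) = 4.038×10^-6 K/W
R_total = 0.1401 K/W
Q = ΔT / R_total = 473 / 0.1401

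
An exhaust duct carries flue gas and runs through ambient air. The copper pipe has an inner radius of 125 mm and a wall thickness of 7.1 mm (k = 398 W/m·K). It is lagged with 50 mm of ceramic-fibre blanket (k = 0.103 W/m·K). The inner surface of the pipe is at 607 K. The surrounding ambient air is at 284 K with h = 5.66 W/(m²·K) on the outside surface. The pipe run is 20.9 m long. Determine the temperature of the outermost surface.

T ≈ 361 K

Cylindrical conduction, so R = ln(r₂/r₁)/(2πkL) per layer, in series:
R_copper pipe wall = ln(132.1/125)/(2π×398×20.9) = 1.057×10^-6 K/W
R_ceramic-fibre blanket = ln(182.1/132.1)/(2π×0.103×20.9) = 0.02373 K/W
R_outer film = 1/(h_o·2πr_oL) = 1/(5.66×2π×0.1821×20.9) = 0.007388 K/W
R_total = 0.03112 K/W
Q = ΔT/R_total = 323/0.03112
Q = 10400 W
T_interface = T_inner − Q·ΣR(inner→interface) = 607 − 10400×0.02373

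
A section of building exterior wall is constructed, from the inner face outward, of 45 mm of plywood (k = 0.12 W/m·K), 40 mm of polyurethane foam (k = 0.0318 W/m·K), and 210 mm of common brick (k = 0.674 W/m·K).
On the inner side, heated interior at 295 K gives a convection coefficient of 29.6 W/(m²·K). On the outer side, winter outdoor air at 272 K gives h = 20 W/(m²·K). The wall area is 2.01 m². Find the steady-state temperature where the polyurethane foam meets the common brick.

T ≈ 276 K

Model the wall as resistances in series:
R_inner film = 1/(h_i·A) = 1/(29.6×2.01) = 0.01681 K/W
R_plywood = L/(kA) = 0.045/(0.12×2.01) = 0.1866 K/W
R_polyurethane foam = L/(kA) = 0.04/(0.0318×2.01) = 0.6258 K/W
R_common brick = L/(kA) = 0.21/(0.674×2.01) = 0.155 K/W
R_outer film = 1/(h_o·A) = 1/(20×2.01) = 0.02488 K/W
R_total = 1.009 K/W;  Q = ΔT/R_total = 23/1.009 = 22.79 W
T_interface = T_inner − Q·ΣR(inner→interface) = 295 − 22.8×0.8292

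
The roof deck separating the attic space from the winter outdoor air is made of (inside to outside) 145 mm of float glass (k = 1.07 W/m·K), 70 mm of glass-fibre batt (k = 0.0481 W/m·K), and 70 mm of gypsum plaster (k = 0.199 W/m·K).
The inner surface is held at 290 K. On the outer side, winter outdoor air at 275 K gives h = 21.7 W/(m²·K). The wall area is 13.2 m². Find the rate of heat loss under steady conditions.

Q ≈ 99.6 W

Thermal resistances in series:
R_float glass = L/(kA) = 0.145/(1.07×13.2) = 0.01027 K/W
R_glass-fibre batt = L/(kA) = 0.07/(0.0481×13.2) = 0.1103 K/W
R_gypsum plaster = L/(kA) = 0.07/(0.199×13.2) = 0.02665 K/W
R_outer film = 1/(h_o·A) = 1/(21.7×13.2) = 0.003491 K/W
R_total = 0.1507 K/W
Q = ΔT / R_total = 15 / 0.1507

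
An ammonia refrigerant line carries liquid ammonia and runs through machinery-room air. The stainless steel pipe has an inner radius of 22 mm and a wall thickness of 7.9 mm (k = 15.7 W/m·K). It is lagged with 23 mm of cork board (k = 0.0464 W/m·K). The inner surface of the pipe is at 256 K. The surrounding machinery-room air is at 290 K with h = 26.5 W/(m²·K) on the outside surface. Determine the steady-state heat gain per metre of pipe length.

Cylindrical conduction, so R = ln(r₂/r₁)/(2πkL) per layer, in series:
R_stainless steel pipe wall = ln(29.9/22)/(2π×15.7×1) = 0.00311 K/W
R_cork board = ln(52.9/29.9)/(2π×0.0464×1) = 1.957 K/W
R_outer film = 1/(h_o·2πr_oL) = 1/(26.5×2π×0.0529×1) = 0.1135 K/W
R_total = 2.074 K/W
Q = ΔT/R_total = 34/2.074

q′ ≈ 16.4 W/m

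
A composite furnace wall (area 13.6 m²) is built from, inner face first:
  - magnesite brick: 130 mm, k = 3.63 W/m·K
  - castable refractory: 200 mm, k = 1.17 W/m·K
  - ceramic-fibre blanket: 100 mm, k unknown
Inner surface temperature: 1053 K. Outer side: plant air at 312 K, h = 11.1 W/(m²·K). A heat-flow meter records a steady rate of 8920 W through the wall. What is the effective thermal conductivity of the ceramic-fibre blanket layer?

k ≈ 0.12 W/(m·K)

Series thermal resistances:
R_magnesite brick = L/(kA) = 0.13/(3.63×13.6) = 0.002633 K/W
R_castable refractory = L/(kA) = 0.2/(1.17×13.6) = 0.01257 K/W
R_outer film = 1/(h_o·A) = 1/(11.1×13.6) = 0.006624 K/W
Sum of known resistances R_other = 0.02183 K/W
Total R = ΔT/Q = 741/8920 = 0.08307 K/W
R_ceramic-fibre blanket = R_total − R_other = 0.06125 K/W
k = L/(R·A) = 0.1/(0.06125×13.6)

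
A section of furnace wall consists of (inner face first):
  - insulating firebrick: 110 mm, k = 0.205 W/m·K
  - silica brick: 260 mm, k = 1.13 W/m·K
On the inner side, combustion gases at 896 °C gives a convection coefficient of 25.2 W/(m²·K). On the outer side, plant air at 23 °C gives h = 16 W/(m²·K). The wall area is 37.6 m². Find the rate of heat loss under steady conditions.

Q ≈ 37800 W

Thermal resistances in series:
R_inner film = 1/(h_i·A) = 1/(25.2×37.6) = 0.001055 K/W
R_insulating firebrick = L/(kA) = 0.11/(0.205×37.6) = 0.01427 K/W
R_silica brick = L/(kA) = 0.26/(1.13×37.6) = 0.006119 K/W
R_outer film = 1/(h_o·A) = 1/(16×37.6) = 0.001662 K/W
R_total = 0.02311 K/W
Q = ΔT / R_total = 873 / 0.02311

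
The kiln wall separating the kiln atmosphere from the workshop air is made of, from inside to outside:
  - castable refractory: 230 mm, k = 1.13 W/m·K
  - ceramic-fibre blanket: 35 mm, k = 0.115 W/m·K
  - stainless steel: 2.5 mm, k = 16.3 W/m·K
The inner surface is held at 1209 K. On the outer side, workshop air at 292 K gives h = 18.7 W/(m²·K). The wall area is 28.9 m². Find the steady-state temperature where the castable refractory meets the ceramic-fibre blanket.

Treating each layer as a thermal resistance in series:
R_castable refractory = L/(kA) = 0.23/(1.13×28.9) = 0.007043 K/W
R_ceramic-fibre blanket = L/(kA) = 0.035/(0.115×28.9) = 0.01053 K/W
R_stainless steel = L/(kA) = 0.0025/(16.3×28.9) = 5.307×10^-6 K/W
R_outer film = 1/(h_o·A) = 1/(18.7×28.9) = 0.00185 K/W
R_total = 0.01943 K/W;  Q = ΔT/R_total = 917/0.01943 = 47200 W
T_interface = T_inner − Q·ΣR(inner→interface) = 1209 − 47200×0.007043

T ≈ 877 K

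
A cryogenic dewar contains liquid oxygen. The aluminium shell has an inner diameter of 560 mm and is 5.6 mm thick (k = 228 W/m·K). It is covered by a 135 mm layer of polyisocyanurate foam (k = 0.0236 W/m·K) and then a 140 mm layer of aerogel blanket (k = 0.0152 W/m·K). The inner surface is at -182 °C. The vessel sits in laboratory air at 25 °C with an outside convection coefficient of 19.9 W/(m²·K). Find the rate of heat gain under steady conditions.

Q ≈ 30 W

Each spherical layer contributes R = (1/r_i − 1/r_o)/(4πk):
R_aluminium shell = (1/0.28 − 1/0.2856)/(4π×228) = 2.444×10^-5 K/W
R_polyisocyanurate foam = (1/0.2856 − 1/0.4206)/(4π×0.0236) = 3.79 K/W
R_aerogel blanket = (1/0.4206 − 1/0.5606)/(4π×0.0152) = 3.109 K/W
R_outer film = 1/(h·4πr_o²) = 1/(19.9×4π×0.5606²) = 0.01272 K/W
R_total = 6.911 K/W
Q = ΔT/R_total = 207/6.911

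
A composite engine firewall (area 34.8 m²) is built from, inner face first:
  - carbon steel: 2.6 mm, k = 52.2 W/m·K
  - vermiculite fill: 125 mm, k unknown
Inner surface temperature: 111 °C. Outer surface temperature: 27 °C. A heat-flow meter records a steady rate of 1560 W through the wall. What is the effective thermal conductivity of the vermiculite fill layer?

Model the wall as resistances in series:
R_carbon steel = L/(kA) = 0.0026/(52.2×34.8) = 1.431×10^-6 K/W
Sum of known resistances R_other = 1.431×10^-6 K/W
Total R = ΔT/Q = 84/1560 = 0.05385 K/W
R_vermiculite fill = R_total − R_other = 0.05384 K/W
k = L/(R·A) = 0.125/(0.05384×34.8)

k ≈ 0.0667 W/(m·K)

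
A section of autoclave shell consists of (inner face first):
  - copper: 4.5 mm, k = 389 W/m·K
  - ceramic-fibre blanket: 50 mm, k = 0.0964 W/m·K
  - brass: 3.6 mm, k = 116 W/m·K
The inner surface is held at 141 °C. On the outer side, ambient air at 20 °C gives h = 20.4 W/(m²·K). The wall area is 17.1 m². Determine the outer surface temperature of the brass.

T ≈ 30.4 °C

Treating each layer as a thermal resistance in series:
R_copper = L/(kA) = 0.0045/(389×17.1) = 6.765×10^-7 K/W
R_ceramic-fibre blanket = L/(kA) = 0.05/(0.0964×17.1) = 0.03033 K/W
R_brass = L/(kA) = 0.0036/(116×17.1) = 1.815×10^-6 K/W
R_outer film = 1/(h_o·A) = 1/(20.4×17.1) = 0.002867 K/W
R_total = 0.0332 K/W;  Q = ΔT/R_total = 121/0.0332 = 3644 W
T_interface = T_inner − Q·ΣR(inner→interface) = 141 − 3640×0.03033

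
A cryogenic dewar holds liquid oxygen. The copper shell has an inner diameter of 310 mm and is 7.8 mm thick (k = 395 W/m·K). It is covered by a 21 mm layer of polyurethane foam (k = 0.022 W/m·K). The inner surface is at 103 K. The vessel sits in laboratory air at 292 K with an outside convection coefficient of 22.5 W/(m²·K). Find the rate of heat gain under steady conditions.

Radial (spherical) resistances in series:
R_copper shell = (1/0.155 − 1/0.1628)/(4π×395) = 6.227×10^-5 K/W
R_polyurethane foam = (1/0.1628 − 1/0.1838)/(4π×0.022) = 2.539 K/W
R_outer film = 1/(h·4πr_o²) = 1/(22.5×4π×0.1838²) = 0.1047 K/W
R_total = 2.643 K/W
Q = ΔT/R_total = 189/2.643

Q ≈ 71.5 W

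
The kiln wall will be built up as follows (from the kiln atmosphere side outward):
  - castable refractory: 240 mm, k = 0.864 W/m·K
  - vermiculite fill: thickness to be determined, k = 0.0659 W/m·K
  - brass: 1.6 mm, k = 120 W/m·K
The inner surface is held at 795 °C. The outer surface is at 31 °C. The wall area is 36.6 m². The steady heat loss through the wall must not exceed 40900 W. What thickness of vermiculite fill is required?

L ≈ 26.7 mm

Model the wall as resistances in series:
R_castable refractory = L/(kA) = 0.24/(0.864×36.6) = 0.00759 K/W
R_brass = L/(kA) = 0.0016/(120×36.6) = 3.643×10^-7 K/W
Sum of the known resistances R_other = 0.00759 K/W
Required total resistance R_tot = ΔT/Q_allow = 764/40900 = 0.01868 K/W
R_vermiculite fill = R_tot − R_other = 0.01109 K/W
L = R·k·A = 0.01109×0.0659×36.6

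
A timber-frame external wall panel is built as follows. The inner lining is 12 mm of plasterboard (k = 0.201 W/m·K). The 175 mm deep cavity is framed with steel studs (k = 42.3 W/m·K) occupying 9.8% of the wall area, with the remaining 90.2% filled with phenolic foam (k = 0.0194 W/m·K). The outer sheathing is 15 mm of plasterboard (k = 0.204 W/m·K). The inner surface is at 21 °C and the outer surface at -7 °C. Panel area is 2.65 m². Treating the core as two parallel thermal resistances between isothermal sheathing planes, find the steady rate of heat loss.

Q ≈ 423 W

Sheathing layers in series; stud and cavity paths in parallel between them.
R_inner = 0.012/(0.201×2.65) = 0.02253 K/W
R_stud  = 0.175/(42.3×0.098×2.65) = 0.01593 K/W
R_cav   = 0.175/(0.0194×0.902×2.65) = 3.774 K/W
1/R_core = 1/R_stud + 1/R_cav → R_core = 0.01586 K/W
R_outer = 0.015/(0.204×2.65) = 0.02775 K/W
R_total = 0.06614 K/W
Q = ΔT/R_total = 28/0.06614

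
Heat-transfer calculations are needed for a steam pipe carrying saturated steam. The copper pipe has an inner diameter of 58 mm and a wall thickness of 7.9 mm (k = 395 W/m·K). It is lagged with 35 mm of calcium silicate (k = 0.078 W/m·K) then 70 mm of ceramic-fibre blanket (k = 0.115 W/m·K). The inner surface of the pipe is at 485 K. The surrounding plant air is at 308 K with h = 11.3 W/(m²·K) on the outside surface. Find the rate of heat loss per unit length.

q′ ≈ 73.7 W/m

Radial resistances (cylindrical: R_cond = ln(r_o/r_i)/(2πkL), R_conv = 1/(h·2πrL)):
R_copper pipe wall = ln(36.9/29)/(2π×395×1) = 9.707×10^-5 K/W
R_calcium silicate = ln(71.9/36.9)/(2π×0.078×1) = 1.361 K/W
R_ceramic-fibre blanket = ln(141.9/71.9)/(2π×0.115×1) = 0.9409 K/W
R_outer film = 1/(h_o·2πr_oL) = 1/(11.3×2π×0.1419×1) = 0.09926 K/W
R_total = 2.401 K/W
Q = ΔT/R_total = 177/2.401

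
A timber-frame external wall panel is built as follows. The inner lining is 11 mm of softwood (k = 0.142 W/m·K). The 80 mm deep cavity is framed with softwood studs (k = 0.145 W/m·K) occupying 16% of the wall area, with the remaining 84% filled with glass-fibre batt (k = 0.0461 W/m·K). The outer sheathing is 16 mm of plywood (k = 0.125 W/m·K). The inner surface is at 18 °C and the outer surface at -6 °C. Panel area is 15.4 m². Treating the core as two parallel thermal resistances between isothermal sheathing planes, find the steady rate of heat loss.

Q ≈ 247 W

Sheathing layers in series; stud and cavity paths in parallel between them.
R_inner = 0.011/(0.142×15.4) = 0.00503 K/W
R_stud  = 0.08/(0.145×0.16×15.4) = 0.2239 K/W
R_cav   = 0.08/(0.0461×0.84×15.4) = 0.1341 K/W
1/R_core = 1/R_stud + 1/R_cav → R_core = 0.08389 K/W
R_outer = 0.016/(0.125×15.4) = 0.008312 K/W
R_total = 0.09723 K/W
Q = ΔT/R_total = 24/0.09723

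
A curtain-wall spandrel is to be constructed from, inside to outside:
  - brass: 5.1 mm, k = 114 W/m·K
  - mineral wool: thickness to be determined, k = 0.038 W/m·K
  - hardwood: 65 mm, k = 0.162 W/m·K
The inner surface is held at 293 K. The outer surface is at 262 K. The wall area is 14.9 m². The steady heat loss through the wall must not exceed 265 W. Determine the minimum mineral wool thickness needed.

L ≈ 51 mm

Treating each layer as a thermal resistance in series:
R_brass = L/(kA) = 0.0051/(114×14.9) = 3.002×10^-6 K/W
R_hardwood = L/(kA) = 0.065/(0.162×14.9) = 0.02693 K/W
Sum of the known resistances R_other = 0.02693 K/W
Required total resistance R_tot = ΔT/Q_allow = 31/265 = 0.117 K/W
R_mineral wool = R_tot − R_other = 0.09005 K/W
L = R·k·A = 0.09005×0.038×14.9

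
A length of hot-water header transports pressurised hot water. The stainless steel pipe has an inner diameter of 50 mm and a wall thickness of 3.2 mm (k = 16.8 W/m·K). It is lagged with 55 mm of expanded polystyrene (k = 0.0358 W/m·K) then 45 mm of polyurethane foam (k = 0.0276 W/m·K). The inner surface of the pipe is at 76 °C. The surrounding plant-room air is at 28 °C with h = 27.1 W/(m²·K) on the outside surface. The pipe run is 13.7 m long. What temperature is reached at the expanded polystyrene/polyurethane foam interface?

T ≈ 44.6 °C

Cylindrical conduction, so R = ln(r₂/r₁)/(2πkL) per layer, in series:
R_stainless steel pipe wall = ln(28.2/25)/(2π×16.8×13.7) = 8.329×10^-5 K/W
R_expanded polystyrene = ln(83.2/28.2)/(2π×0.0358×13.7) = 0.3511 K/W
R_polyurethane foam = ln(128.2/83.2)/(2π×0.0276×13.7) = 0.182 K/W
R_outer film = 1/(h_o·2πr_oL) = 1/(27.1×2π×0.1282×13.7) = 0.003344 K/W
R_total = 0.5365 K/W
Q = ΔT/R_total = 48/0.5365
Q = 89.5 W
T_interface = T_inner − Q·ΣR(inner→interface) = 76 − 89.5×0.3512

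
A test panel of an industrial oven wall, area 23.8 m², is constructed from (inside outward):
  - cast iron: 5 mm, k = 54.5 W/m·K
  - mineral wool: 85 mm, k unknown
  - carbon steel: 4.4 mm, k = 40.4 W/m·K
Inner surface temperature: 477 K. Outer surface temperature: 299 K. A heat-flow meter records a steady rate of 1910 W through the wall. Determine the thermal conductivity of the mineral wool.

Model the wall as resistances in series:
R_cast iron = L/(kA) = 0.005/(54.5×23.8) = 3.855×10^-6 K/W
R_carbon steel = L/(kA) = 0.0044/(40.4×23.8) = 4.576×10^-6 K/W
Sum of known resistances R_other = 8.431×10^-6 K/W
Total R = ΔT/Q = 178/1910 = 0.09319 K/W
R_mineral wool = R_total − R_other = 0.09319 K/W
k = L/(R·A) = 0.085/(0.09319×23.8)

k ≈ 0.0383 W/(m·K)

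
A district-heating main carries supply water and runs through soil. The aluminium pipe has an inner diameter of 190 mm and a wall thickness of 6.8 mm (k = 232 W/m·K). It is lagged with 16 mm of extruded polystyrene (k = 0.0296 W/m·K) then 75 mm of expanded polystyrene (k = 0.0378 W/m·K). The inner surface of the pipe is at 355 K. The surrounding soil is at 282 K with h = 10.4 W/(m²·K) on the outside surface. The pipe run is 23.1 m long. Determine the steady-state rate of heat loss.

Per-layer cylindrical resistances, series-summed:
R_aluminium pipe wall = ln(101.8/95)/(2π×232×23.1) = 2.053×10^-6 K/W
R_extruded polystyrene = ln(117.8/101.8)/(2π×0.0296×23.1) = 0.03398 K/W
R_expanded polystyrene = ln(192.8/117.8)/(2π×0.0378×23.1) = 0.0898 K/W
R_outer film = 1/(h_o·2πr_oL) = 1/(10.4×2π×0.1928×23.1) = 0.003436 K/W
R_total = 0.1272 K/W
Q = ΔT/R_total = 73/0.1272

Q ≈ 574 W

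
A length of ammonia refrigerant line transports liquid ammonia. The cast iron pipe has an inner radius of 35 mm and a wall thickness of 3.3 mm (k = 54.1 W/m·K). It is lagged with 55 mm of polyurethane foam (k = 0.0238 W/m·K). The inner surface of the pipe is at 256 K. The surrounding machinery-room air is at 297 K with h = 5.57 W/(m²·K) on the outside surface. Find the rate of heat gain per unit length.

Treating each annulus and film as a series resistance:
R_cast iron pipe wall = ln(38.3/35)/(2π×54.1×1) = 2.651×10^-4 K/W
R_polyurethane foam = ln(93.3/38.3)/(2π×0.0238×1) = 5.954 K/W
R_outer film = 1/(h_o·2πr_oL) = 1/(5.57×2π×0.0933×1) = 0.3063 K/W
R_total = 6.261 K/W
Q = ΔT/R_total = 41/6.261

q′ ≈ 6.55 W/m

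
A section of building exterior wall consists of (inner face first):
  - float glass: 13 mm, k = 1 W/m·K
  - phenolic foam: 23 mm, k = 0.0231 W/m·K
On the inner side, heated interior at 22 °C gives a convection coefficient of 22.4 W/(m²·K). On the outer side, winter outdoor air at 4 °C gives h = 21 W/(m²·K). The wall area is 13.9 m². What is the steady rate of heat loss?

Q ≈ 227 W

Thermal resistances in series:
R_inner film = 1/(h_i·A) = 1/(22.4×13.9) = 0.003212 K/W
R_float glass = L/(kA) = 0.013/(1×13.9) = 9.353×10^-4 K/W
R_phenolic foam = L/(kA) = 0.023/(0.0231×13.9) = 0.07163 K/W
R_outer film = 1/(h_o·A) = 1/(21×13.9) = 0.003426 K/W
R_total = 0.0792 K/W
Q = ΔT / R_total = 18 / 0.0792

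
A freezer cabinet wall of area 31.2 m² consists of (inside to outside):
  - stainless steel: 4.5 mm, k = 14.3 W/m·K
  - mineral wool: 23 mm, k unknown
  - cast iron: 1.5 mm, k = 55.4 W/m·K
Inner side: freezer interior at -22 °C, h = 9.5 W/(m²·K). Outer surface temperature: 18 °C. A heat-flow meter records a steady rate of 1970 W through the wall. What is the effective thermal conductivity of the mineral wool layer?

Model the wall as resistances in series:
R_inner film = 1/(h_i·A) = 1/(9.5×31.2) = 0.003374 K/W
R_stainless steel = L/(kA) = 0.0045/(14.3×31.2) = 1.009×10^-5 K/W
R_cast iron = L/(kA) = 0.0015/(55.4×31.2) = 8.678×10^-7 K/W
Sum of known resistances R_other = 0.003385 K/W
Total R = ΔT/Q = 40/1970 = 0.0203 K/W
R_mineral wool = R_total − R_other = 0.01692 K/W
k = L/(R·A) = 0.023/(0.01692×31.2)

k ≈ 0.0436 W/(m·K)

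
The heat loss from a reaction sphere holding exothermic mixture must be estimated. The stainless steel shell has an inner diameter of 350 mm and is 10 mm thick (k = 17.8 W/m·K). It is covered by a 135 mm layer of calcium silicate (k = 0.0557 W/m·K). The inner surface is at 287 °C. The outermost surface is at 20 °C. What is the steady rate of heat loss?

Spherical conduction: R = (1/r_in − 1/r_out)/(4πk) per layer; series-sum.
R_stainless steel shell = (1/0.175 − 1/0.185)/(4π×17.8) = 0.001381 K/W
R_calcium silicate = (1/0.185 − 1/0.32)/(4π×0.0557) = 3.258 K/W
R_total = 3.259 K/W
Q = ΔT/R_total = 267/3.259

Q ≈ 81.9 W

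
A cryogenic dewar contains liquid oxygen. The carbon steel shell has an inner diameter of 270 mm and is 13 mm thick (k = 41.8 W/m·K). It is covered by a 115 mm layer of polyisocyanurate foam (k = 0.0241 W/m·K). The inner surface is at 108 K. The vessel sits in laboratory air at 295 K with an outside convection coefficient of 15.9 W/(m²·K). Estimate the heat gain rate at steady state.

Q ≈ 19 W

For a spherical shell R = (1/r₁ − 1/r₂)/(4πk); film R = 1/(h·4πr²). In series:
R_carbon steel shell = (1/0.135 − 1/0.148)/(4π×41.8) = 0.001239 K/W
R_polyisocyanurate foam = (1/0.148 − 1/0.263)/(4π×0.0241) = 9.756 K/W
R_outer film = 1/(h·4πr_o²) = 1/(15.9×4π×0.263²) = 0.07236 K/W
R_total = 9.829 K/W
Q = ΔT/R_total = 187/9.829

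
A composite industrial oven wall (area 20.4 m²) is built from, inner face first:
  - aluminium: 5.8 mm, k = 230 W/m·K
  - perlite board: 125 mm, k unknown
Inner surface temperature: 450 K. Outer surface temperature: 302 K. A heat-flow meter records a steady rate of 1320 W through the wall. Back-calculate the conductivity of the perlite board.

k ≈ 0.0547 W/(m·K)

Series thermal resistances:
R_aluminium = L/(kA) = 0.0058/(230×20.4) = 1.236×10^-6 K/W
Sum of known resistances R_other = 1.236×10^-6 K/W
Total R = ΔT/Q = 148/1320 = 0.1121 K/W
R_perlite board = R_total − R_other = 0.1121 K/W
k = L/(R·A) = 0.125/(0.1121×20.4)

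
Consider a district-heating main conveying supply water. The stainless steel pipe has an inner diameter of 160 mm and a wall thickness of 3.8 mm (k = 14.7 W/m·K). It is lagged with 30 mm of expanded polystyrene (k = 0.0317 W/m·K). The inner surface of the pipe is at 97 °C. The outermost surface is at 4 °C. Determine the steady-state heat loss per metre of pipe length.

q′ ≈ 60.5 W/m

For a radial system each layer contributes R = ln(r_out/r_in)/(2πkL); films add R = 1/(hA).
R_stainless steel pipe wall = ln(83.8/80)/(2π×14.7×1) = 5.024×10^-4 K/W
R_expanded polystyrene = ln(113.8/83.8)/(2π×0.0317×1) = 1.536 K/W
R_total = 1.537 K/W
Q = ΔT/R_total = 93/1.537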